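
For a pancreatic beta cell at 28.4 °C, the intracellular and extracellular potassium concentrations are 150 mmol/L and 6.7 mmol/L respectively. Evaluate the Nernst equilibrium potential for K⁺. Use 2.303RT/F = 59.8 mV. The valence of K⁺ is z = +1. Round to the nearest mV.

E = (59.8/z) · log₁₀([K⁺]_out/[K⁺]_in) with z = +1.
= (59.8/1) · log₁₀(6.7/150) = 59.80 · log₁₀(0.04467)
= 59.80 · (-1.3500) = -80.73 mV

-81 mV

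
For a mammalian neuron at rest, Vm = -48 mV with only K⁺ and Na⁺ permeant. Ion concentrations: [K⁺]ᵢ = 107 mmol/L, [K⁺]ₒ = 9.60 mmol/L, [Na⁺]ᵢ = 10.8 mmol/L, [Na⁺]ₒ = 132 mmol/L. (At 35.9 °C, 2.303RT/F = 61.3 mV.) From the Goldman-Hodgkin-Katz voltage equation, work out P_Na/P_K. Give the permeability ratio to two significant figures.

0.062

Let α = P_Na/P_K. GHK: Vm = 61.3·log₁₀[(Kₒ + α·Naₒ)/(Kᵢ + α·Naᵢ)].
10^(Vm/61.3) = 10^(-48.0/61.3) = 0.1648
So 0.1648·(Kᵢ + α·Naᵢ) = Kₒ + α·Naₒ → α = (0.1648·107.0 − 9.6) / (132.0 − 0.1648·10.8)
α = (17.63 − 9.6) / (132.0 − 1.78) = 8.034/130.2 = 0.0617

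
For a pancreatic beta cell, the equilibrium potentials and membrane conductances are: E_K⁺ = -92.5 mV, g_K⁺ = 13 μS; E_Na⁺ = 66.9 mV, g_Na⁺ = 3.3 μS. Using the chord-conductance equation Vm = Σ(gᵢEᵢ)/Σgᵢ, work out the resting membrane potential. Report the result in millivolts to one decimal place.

Σ gᵢEᵢ = 13·(-92.5) + 3.3·(66.9) = -981.73
Σ gᵢ = 13 + 3.3 = 16.3
Vm = -981.73 / 16.3 = -60.23 mV

-60.2 mV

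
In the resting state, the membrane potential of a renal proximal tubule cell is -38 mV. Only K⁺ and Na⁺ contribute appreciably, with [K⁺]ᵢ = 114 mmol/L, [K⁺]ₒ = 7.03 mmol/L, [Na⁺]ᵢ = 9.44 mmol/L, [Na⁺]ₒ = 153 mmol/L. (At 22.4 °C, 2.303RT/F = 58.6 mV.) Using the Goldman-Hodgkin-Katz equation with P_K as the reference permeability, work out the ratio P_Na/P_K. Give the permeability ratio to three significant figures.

Let α = P_Na/P_K. GHK: Vm = 58.6·log₁₀[(Kₒ + α·Naₒ)/(Kᵢ + α·Naᵢ)].
10^(Vm/58.6) = 10^(-38.0/58.6) = 0.22467
So 0.22467·(Kᵢ + α·Naᵢ) = Kₒ + α·Naₒ → α = (0.22467·114.0 − 7.03) / (153.0 − 0.22467·9.44)
α = (25.61 − 7.03) / (153.0 − 2.121) = 18.58/150.9 = 0.1232

0.123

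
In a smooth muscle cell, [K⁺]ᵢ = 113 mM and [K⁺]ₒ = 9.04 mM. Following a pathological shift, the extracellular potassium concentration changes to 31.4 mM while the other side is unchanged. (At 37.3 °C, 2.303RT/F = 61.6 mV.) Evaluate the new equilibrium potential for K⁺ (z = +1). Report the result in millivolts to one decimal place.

After the shift: [K⁺]_out = 31.4, [K⁺]_in = 113 mM.
E_new = (61.6/1)·log₁₀(31.4/113) = 61.60 · (-0.5561) = -34.26 mV

-34.3 mV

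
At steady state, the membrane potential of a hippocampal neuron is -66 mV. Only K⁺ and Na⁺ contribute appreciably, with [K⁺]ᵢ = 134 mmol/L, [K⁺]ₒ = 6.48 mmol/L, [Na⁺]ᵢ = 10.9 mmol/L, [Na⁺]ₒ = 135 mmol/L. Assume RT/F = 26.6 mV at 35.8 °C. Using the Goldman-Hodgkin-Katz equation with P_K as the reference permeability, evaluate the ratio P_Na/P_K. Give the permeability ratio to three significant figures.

0.0353

Let α = P_Na/P_K. GHK: Vm = 26.6·ln[(Kₒ + α·Naₒ)/(Kᵢ + α·Naᵢ)].
e^(Vm/26.6) = e^(-66.0/26.6) = 0.083643
So 0.083643·(Kᵢ + α·Naᵢ) = Kₒ + α·Naₒ → α = (0.083643·134.0 − 6.48) / (135.0 − 0.083643·10.9)
α = (11.21 − 6.48) / (135.0 − 0.9117) = 4.728/134.1 = 0.03526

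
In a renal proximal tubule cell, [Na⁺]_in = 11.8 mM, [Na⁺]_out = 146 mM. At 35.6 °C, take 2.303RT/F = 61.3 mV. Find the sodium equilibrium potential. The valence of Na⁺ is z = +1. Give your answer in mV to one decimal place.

67.0 mV

E = (61.3/z) · log₁₀([Na⁺]_out/[Na⁺]_in) with z = +1.
= (61.3/1) · log₁₀(146/11.8) = 61.30 · log₁₀(12.37)
= 61.30 · (1.0925) = 66.97 mV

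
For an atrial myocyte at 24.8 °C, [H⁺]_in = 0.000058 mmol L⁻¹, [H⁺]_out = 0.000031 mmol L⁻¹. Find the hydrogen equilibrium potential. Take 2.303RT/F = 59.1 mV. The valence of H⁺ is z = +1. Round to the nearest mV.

E = (59.1/z) · log₁₀([H⁺]_out/[H⁺]_in) with z = +1.
= (59.1/1) · log₁₀(0.000031/0.000058) = 59.10 · log₁₀(0.5345)
= 59.10 · (-0.2721) = -16.08 mV

-16 mV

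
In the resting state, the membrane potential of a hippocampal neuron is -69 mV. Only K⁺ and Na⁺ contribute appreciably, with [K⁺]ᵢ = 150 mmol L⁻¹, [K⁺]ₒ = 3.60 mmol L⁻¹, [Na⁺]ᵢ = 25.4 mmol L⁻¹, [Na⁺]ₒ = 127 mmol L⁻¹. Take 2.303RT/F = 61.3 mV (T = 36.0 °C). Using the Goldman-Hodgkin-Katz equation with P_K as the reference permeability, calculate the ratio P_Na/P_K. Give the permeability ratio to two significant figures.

Let α = P_Na/P_K. GHK: Vm = 61.3·log₁₀[(Kₒ + α·Naₒ)/(Kᵢ + α·Naᵢ)].
10^(Vm/61.3) = 10^(-69.0/61.3) = 0.074884
So 0.074884·(Kᵢ + α·Naᵢ) = Kₒ + α·Naₒ → α = (0.074884·150.0 − 3.6) / (127.0 − 0.074884·25.4)
α = (11.23 − 3.6) / (127.0 − 1.902) = 7.633/125.1 = 0.06101

0.061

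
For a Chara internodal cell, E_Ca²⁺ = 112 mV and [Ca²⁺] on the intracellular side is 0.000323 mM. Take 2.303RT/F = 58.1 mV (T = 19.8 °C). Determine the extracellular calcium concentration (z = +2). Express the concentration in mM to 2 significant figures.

2.3 mM

Nernst: E = (58.1/2) · log₁₀([out]/[in]), so log₁₀([out]/[in]) = 112.0 × 2 / 58.1 = 3.8554.
[out]/[in] = 10^(3.8554) = 7168.
[out] = 7168 × 0.000323 = 2.315 mM.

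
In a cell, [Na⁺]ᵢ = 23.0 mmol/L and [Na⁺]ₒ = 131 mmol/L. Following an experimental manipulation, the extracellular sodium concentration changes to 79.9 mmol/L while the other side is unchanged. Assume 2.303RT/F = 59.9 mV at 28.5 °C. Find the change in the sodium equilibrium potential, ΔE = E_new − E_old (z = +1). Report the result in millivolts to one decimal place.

-12.9 mV

E_old = (59.9/1)·log₁₀(131/23.0) = 45.26 mV
E_new = (59.9/1)·log₁₀(79.9/23.0) = 32.40 mV
ΔE = 32.40 − (45.26) = -12.86 mV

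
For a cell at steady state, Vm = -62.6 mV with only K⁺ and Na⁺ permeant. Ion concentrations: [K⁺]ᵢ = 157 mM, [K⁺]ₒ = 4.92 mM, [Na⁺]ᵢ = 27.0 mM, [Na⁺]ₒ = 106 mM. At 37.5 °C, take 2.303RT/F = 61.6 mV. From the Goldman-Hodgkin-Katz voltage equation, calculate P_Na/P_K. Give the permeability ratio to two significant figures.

Let α = P_Na/P_K. GHK: Vm = 61.6·log₁₀[(Kₒ + α·Naₒ)/(Kᵢ + α·Naᵢ)].
10^(Vm/61.6) = 10^(-62.6/61.6) = 0.096331
So 0.096331·(Kᵢ + α·Naᵢ) = Kₒ + α·Naₒ → α = (0.096331·157.0 − 4.92) / (106.0 − 0.096331·27.0)
α = (15.12 − 4.92) / (106.0 − 2.601) = 10.2/103.4 = 0.09869

0.099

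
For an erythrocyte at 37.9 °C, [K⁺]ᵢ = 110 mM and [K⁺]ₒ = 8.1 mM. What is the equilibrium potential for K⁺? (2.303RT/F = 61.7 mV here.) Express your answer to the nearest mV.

-70 mV

E = (61.7/z) · log₁₀([K⁺]_out/[K⁺]_in) with z = +1.
= (61.7/1) · log₁₀(8.1/110) = 61.70 · log₁₀(0.07364)
= 61.70 · (-1.1329) = -69.90 mV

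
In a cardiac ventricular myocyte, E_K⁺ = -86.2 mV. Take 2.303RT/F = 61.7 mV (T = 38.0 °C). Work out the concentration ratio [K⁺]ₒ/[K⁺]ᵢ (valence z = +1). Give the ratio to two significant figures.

0.040

log₁₀([out]/[in]) = E·z/(61.7) = -86.2 × 1 / 61.7 = -1.3971
[out]/[in] = 10^(-1.3971) = 0.04008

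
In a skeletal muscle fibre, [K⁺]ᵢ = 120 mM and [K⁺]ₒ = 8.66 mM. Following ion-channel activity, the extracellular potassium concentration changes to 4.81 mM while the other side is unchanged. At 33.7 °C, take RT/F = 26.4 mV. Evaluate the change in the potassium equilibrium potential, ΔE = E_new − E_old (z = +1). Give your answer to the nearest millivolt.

-16 mV

E_old = (26.4/1)·ln(8.66/120) = -69.40 mV
E_new = (26.4/1)·ln(4.81/120) = -84.92 mV
ΔE = -84.92 − (-69.40) = -15.52 mV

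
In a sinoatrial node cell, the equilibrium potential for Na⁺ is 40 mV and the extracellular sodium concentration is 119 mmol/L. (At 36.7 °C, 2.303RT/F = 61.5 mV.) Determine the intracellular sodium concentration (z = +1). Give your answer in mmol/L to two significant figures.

Nernst: E = (61.5/1) · log₁₀([out]/[in]), so log₁₀([out]/[in]) = 40.0 × 1 / 61.5 = 0.6504.
[out]/[in] = 10^(0.6504) = 4.471.
[in] = 119 / 4.471 = 26.62 mmol/L.

27 mmol/L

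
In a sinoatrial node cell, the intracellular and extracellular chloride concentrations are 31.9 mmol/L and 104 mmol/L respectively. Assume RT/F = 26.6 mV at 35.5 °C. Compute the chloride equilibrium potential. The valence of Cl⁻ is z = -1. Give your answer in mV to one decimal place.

E = (26.6/z) · ln([Cl⁻]_out/[Cl⁻]_in) with z = -1.
For an anion, dividing by z = -1 reverses the sign.
= (26.6/-1) · ln(104/31.9) = -26.60 · ln(3.26)
= -26.60 · (1.1818) = -31.44 mV

-31.4 mV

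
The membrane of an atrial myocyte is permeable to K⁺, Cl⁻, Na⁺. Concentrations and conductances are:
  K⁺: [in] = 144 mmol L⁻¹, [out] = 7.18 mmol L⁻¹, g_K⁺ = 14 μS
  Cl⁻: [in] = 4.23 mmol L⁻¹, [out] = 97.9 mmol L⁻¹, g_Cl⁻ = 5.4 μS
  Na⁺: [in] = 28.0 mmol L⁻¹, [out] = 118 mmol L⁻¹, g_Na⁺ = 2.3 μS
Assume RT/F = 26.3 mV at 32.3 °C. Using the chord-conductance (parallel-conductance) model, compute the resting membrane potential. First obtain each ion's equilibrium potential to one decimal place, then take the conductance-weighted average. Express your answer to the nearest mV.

-67 mV

E_K⁺ = (26.3/1)·ln(7.18/144) = -78.9 mV
E_Cl⁻ = (26.3/-1)·ln(97.9/4.23) = -82.6 mV
E_Na⁺ = (26.3/1)·ln(118/28.0) = 37.8 mV
Vm = (Σ gᵢEᵢ)/(Σ gᵢ) = (14·-78.9 + 5.4·-82.6 + 2.3·37.8) / (14 + 5.4 + 2.3)
= -1463.70 / 21.7 = -67.45 mV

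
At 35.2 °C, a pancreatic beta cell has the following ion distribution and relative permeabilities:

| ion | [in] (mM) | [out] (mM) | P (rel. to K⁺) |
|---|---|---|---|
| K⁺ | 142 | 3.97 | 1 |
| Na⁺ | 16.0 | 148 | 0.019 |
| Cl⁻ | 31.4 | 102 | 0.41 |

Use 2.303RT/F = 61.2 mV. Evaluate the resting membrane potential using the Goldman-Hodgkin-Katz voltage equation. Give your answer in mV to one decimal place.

Vm = 61.2 · log₁₀[(Σ P·[cation]ₒ + Σ P·[anion]ᵢ) / (Σ P·[cation]ᵢ + Σ P·[anion]ₒ)]
Numerator = 1×3.97 + 0.019×148 + 0.41×31.4 = 19.66
Denominator = 1×142 + 0.019×16.0 + 0.41×102 = 184.1
Vm = 61.2 · log₁₀(0.10675) = 61.2 × (-0.9716) = -59.46 mV

-59.5 mV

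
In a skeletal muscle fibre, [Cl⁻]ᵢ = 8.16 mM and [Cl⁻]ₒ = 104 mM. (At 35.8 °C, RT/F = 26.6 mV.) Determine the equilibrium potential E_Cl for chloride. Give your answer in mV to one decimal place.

-67.7 mV

E = (26.6/z) · ln([Cl⁻]_out/[Cl⁻]_in) with z = -1.
For an anion, dividing by z = -1 reverses the sign.
= (26.6/-1) · ln(104/8.16) = -26.60 · ln(12.75)
= -26.60 · (2.5451) = -67.70 mV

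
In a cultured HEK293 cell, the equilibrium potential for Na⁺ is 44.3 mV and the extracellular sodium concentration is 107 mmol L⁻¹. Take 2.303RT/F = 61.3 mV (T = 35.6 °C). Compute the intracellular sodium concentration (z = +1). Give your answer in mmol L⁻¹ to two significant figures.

20 mmol L⁻¹

Nernst: E = (61.3/1) · log₁₀([out]/[in]), so log₁₀([out]/[in]) = 44.3 × 1 / 61.3 = 0.7227.
[out]/[in] = 10^(0.7227) = 5.281.
[in] = 107 / 5.281 = 20.26 mmol L⁻¹.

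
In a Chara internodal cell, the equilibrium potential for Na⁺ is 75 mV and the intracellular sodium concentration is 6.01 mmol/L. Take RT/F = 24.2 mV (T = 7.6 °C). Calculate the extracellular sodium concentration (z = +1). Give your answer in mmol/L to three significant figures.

Nernst: E = (24.2/1) · ln([out]/[in]), so ln([out]/[in]) = 75.0 × 1 / 24.2 = 3.0992.
[out]/[in] = e^(3.0992) = 22.18.
[out] = 22.18 × 6.01 = 133.3 mmol/L.

133 mmol/L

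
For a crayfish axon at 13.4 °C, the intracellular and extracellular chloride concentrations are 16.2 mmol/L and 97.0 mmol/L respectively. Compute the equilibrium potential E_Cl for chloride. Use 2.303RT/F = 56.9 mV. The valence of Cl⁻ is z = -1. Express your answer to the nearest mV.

-44 mV

E = (56.9/z) · log₁₀([Cl⁻]_out/[Cl⁻]_in) with z = -1.
For an anion, dividing by z = -1 reverses the sign.
= (56.9/-1) · log₁₀(97.0/16.2) = -56.90 · log₁₀(5.988)
= -56.90 · (0.7773) = -44.23 mV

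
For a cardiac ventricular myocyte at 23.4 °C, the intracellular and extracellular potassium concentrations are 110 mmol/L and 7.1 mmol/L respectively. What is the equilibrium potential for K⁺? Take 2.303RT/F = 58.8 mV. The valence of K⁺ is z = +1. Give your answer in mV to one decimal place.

-70.0 mV

E = (58.8/z) · log₁₀([K⁺]_out/[K⁺]_in) with z = +1.
= (58.8/1) · log₁₀(7.1/110) = 58.80 · log₁₀(0.06455)
= 58.80 · (-1.1901) = -69.98 mV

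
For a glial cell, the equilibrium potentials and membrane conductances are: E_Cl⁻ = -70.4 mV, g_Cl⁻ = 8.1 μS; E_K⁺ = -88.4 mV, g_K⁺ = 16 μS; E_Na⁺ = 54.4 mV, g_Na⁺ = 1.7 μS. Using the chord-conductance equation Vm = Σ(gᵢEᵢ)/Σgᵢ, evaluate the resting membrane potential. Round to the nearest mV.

Σ gᵢEᵢ = 8.1·(-70.4) + 16·(-88.4) + 1.7·(54.4) = -1892.16
Σ gᵢ = 8.1 + 16 + 1.7 = 25.8
Vm = -1892.16 / 25.8 = -73.34 mV

-73 mV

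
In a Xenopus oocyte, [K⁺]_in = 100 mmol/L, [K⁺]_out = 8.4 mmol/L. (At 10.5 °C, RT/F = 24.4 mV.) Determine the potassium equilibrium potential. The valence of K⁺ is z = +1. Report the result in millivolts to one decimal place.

E = (24.4/z) · ln([K⁺]_out/[K⁺]_in) with z = +1.
= (24.4/1) · ln(8.4/100) = 24.40 · ln(0.084)
= 24.40 · (-2.4769) = -60.44 mV

-60.4 mV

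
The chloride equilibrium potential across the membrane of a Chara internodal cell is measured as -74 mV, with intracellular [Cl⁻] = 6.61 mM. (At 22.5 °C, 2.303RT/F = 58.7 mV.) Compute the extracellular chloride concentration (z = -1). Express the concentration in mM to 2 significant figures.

Nernst: E = (58.7/-1) · log₁₀([out]/[in]), so log₁₀([out]/[in]) = -74.0 × -1 / 58.7 = 1.2606.
[out]/[in] = 10^(1.2606) = 18.22.
[out] = 18.22 × 6.61 = 120.5 mM.

120 mM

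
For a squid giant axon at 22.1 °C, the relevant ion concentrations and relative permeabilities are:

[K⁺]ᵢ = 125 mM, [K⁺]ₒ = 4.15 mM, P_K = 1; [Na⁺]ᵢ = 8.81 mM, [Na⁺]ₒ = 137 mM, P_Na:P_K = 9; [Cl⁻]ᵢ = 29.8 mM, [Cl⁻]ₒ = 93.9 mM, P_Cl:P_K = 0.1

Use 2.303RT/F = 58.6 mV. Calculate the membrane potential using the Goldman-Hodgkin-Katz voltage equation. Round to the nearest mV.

45 mV

Vm = 58.6 · log₁₀[(Σ P·[cation]ₒ + Σ P·[anion]ᵢ) / (Σ P·[cation]ᵢ + Σ P·[anion]ₒ)]
Numerator = 1×4.15 + 9×137 + 0.1×29.8 = 1240
Denominator = 1×125 + 9×8.81 + 0.1×93.9 = 213.7
Vm = 58.6 · log₁₀(5.8037) = 58.6 × (0.7637) = 44.75 mV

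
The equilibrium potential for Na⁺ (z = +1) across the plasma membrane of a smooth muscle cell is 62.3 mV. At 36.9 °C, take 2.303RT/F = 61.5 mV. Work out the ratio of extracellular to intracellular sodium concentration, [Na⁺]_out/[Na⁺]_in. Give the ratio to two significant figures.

10

log₁₀([out]/[in]) = E·z/(61.5) = 62.3 × 1 / 61.5 = 1.0130
[out]/[in] = 10^(1.0130) = 10.3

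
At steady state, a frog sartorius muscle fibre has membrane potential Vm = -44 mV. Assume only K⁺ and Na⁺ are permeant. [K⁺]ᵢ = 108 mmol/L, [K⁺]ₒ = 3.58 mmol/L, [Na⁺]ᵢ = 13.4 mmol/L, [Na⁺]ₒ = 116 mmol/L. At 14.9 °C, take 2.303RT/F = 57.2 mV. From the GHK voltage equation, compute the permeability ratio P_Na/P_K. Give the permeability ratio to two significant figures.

Let α = P_Na/P_K. GHK: Vm = 57.2·log₁₀[(Kₒ + α·Naₒ)/(Kᵢ + α·Naᵢ)].
10^(Vm/57.2) = 10^(-44.0/57.2) = 0.17013
So 0.17013·(Kᵢ + α·Naᵢ) = Kₒ + α·Naₒ → α = (0.17013·108.0 − 3.58) / (116.0 − 0.17013·13.4)
α = (18.37 − 3.58) / (116.0 − 2.28) = 14.79/113.7 = 0.1301

0.13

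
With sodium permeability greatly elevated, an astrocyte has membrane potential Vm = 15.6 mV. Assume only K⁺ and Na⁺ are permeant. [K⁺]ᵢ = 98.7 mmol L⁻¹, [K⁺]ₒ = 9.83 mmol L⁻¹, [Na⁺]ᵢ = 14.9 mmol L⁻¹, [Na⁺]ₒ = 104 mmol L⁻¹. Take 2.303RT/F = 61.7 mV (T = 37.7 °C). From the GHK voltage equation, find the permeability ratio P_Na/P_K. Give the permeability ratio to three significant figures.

2.16

Let α = P_Na/P_K. GHK: Vm = 61.7·log₁₀[(Kₒ + α·Naₒ)/(Kᵢ + α·Naᵢ)].
10^(Vm/61.7) = 10^(15.6/61.7) = 1.7899
So 1.7899·(Kᵢ + α·Naᵢ) = Kₒ + α·Naₒ → α = (1.7899·98.7 − 9.83) / (104.0 − 1.7899·14.9)
α = (176.7 − 9.83) / (104.0 − 26.67) = 166.8/77.33 = 2.157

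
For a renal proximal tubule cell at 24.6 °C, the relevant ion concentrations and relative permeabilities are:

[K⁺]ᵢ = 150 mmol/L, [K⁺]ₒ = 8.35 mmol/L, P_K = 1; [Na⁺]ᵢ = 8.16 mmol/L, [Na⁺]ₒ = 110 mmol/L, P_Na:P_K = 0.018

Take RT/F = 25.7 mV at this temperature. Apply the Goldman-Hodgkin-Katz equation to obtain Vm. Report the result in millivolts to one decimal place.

Vm = 25.7 · ln[(Σ P·[cation]ₒ + Σ P·[anion]ᵢ) / (Σ P·[cation]ᵢ + Σ P·[anion]ₒ)]
Numerator = 1×8.35 + 0.018×110 = 10.33
Denominator = 1×150 + 0.018×8.16 = 150.1
Vm = 25.7 · ln(0.068799) = 25.7 × (-2.6766) = -68.79 mV

-68.8 mV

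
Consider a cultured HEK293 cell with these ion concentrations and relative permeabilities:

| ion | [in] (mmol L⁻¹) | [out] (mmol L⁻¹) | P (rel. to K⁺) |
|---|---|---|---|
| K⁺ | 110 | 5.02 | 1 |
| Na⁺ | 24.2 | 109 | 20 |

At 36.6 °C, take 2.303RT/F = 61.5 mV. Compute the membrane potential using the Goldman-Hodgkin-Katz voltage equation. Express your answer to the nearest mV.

Vm = 61.5 · log₁₀[(Σ P·[cation]ₒ + Σ P·[anion]ᵢ) / (Σ P·[cation]ᵢ + Σ P·[anion]ₒ)]
Numerator = 1×5.02 + 20×109 = 2185
Denominator = 1×110 + 20×24.2 = 594
Vm = 61.5 · log₁₀(3.6785) = 61.5 × (0.5657) = 34.79 mV

35 mV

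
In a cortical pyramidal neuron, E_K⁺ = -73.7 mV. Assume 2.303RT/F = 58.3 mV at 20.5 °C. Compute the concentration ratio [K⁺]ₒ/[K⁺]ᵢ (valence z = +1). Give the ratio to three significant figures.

0.0544

log₁₀([out]/[in]) = E·z/(58.3) = -73.7 × 1 / 58.3 = -1.2642
[out]/[in] = 10^(-1.2642) = 0.05443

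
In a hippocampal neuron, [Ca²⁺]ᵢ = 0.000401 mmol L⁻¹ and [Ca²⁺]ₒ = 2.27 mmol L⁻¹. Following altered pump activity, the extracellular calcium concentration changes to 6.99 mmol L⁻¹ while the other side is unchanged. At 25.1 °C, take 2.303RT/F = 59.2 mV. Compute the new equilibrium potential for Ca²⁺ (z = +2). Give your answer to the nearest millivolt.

After the shift: [Ca²⁺]_out = 6.99, [Ca²⁺]_in = 0.000401 mmol L⁻¹.
E_new = (59.2/2)·log₁₀(6.99/0.000401) = 29.60 · (4.2413) = 125.54 mV

126 mV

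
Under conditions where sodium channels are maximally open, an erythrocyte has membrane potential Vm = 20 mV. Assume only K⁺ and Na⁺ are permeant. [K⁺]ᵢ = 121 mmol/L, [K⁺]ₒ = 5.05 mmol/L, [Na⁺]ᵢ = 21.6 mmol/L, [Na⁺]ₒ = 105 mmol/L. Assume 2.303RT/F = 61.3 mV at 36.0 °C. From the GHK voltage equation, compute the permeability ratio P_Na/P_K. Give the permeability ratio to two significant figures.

4.2

Let α = P_Na/P_K. GHK: Vm = 61.3·log₁₀[(Kₒ + α·Naₒ)/(Kᵢ + α·Naᵢ)].
10^(Vm/61.3) = 10^(20.0/61.3) = 2.1197
So 2.1197·(Kᵢ + α·Naᵢ) = Kₒ + α·Naₒ → α = (2.1197·121.0 − 5.05) / (105.0 − 2.1197·21.6)
α = (256.5 − 5.05) / (105.0 − 45.78) = 251.4/59.22 = 4.246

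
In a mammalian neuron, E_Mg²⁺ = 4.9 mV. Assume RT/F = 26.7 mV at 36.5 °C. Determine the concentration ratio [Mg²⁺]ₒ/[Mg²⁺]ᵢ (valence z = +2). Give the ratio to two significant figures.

ln([out]/[in]) = E·z/(26.7) = 4.9 × 2 / 26.7 = 0.3670
[out]/[in] = e^(0.3670) = 1.443

1.4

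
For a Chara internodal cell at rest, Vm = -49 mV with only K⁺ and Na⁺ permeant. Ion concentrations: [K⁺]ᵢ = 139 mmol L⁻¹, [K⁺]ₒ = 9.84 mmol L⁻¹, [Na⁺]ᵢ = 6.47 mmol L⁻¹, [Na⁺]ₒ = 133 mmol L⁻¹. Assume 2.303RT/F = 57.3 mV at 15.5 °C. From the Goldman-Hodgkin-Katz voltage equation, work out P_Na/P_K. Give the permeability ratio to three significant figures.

Let α = P_Na/P_K. GHK: Vm = 57.3·log₁₀[(Kₒ + α·Naₒ)/(Kᵢ + α·Naᵢ)].
10^(Vm/57.3) = 10^(-49.0/57.3) = 0.13959
So 0.13959·(Kᵢ + α·Naᵢ) = Kₒ + α·Naₒ → α = (0.13959·139.0 − 9.84) / (133.0 − 0.13959·6.47)
α = (19.4 − 9.84) / (133.0 − 0.9031) = 9.563/132.1 = 0.07239

0.0724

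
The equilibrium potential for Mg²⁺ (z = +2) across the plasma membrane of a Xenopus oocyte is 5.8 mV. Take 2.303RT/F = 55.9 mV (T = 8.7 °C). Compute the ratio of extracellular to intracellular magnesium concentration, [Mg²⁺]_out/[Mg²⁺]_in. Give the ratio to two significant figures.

1.6

log₁₀([out]/[in]) = E·z/(55.9) = 5.8 × 2 / 55.9 = 0.2075
[out]/[in] = 10^(0.2075) = 1.613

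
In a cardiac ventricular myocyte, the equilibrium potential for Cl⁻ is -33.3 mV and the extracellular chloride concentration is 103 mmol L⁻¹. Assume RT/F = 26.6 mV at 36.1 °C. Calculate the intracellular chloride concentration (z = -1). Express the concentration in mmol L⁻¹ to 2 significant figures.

Nernst: E = (26.6/-1) · ln([out]/[in]), so ln([out]/[in]) = -33.3 × -1 / 26.6 = 1.2519.
[out]/[in] = e^(1.2519) = 3.497.
[in] = 103 / 3.497 = 29.45 mmol L⁻¹.

29 mmol L⁻¹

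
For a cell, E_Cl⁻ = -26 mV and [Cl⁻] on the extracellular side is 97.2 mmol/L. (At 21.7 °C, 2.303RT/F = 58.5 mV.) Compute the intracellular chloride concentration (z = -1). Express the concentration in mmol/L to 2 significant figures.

Nernst: E = (58.5/-1) · log₁₀([out]/[in]), so log₁₀([out]/[in]) = -26.0 × -1 / 58.5 = 0.4444.
[out]/[in] = 10^(0.4444) = 2.783.
[in] = 97.2 / 2.783 = 34.93 mmol/L.

35 mmol/L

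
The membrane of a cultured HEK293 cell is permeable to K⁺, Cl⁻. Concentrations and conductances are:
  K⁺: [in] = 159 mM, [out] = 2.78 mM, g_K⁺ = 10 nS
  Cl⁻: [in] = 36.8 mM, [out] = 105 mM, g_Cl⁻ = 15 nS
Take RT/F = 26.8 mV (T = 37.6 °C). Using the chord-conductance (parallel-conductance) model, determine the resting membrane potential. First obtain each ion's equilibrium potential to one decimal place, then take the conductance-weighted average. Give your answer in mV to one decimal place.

-60.2 mV

E_K⁺ = (26.8/1)·ln(2.78/159) = -108.4 mV
E_Cl⁻ = (26.8/-1)·ln(105/36.8) = -28.1 mV
Vm = (Σ gᵢEᵢ)/(Σ gᵢ) = (10·-108.4 + 15·-28.1) / (10 + 15)
= -1505.50 / 25 = -60.22 mV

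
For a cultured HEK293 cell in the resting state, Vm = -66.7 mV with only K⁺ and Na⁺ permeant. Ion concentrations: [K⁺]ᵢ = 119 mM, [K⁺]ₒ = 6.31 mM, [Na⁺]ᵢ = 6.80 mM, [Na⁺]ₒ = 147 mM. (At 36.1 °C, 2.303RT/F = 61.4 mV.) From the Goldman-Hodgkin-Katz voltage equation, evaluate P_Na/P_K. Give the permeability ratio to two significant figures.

0.024

Let α = P_Na/P_K. GHK: Vm = 61.4·log₁₀[(Kₒ + α·Naₒ)/(Kᵢ + α·Naᵢ)].
10^(Vm/61.4) = 10^(-66.7/61.4) = 0.081975
So 0.081975·(Kᵢ + α·Naᵢ) = Kₒ + α·Naₒ → α = (0.081975·119.0 − 6.31) / (147.0 − 0.081975·6.8)
α = (9.755 − 6.31) / (147.0 − 0.5574) = 3.445/146.4 = 0.02352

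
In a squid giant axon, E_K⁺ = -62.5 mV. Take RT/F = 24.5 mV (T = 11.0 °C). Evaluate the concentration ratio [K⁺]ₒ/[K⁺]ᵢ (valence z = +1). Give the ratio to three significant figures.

0.0780

ln([out]/[in]) = E·z/(24.5) = -62.5 × 1 / 24.5 = -2.5510
[out]/[in] = e^(-2.5510) = 0.078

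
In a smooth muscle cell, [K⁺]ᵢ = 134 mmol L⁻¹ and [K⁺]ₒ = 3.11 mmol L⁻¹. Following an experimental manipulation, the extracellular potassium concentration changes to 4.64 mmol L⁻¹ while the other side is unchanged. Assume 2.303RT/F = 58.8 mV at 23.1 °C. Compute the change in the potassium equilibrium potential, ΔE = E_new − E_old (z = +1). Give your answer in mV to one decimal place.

10.2 mV

E_old = (58.8/1)·log₁₀(3.11/134) = -96.10 mV
E_new = (58.8/1)·log₁₀(4.64/134) = -85.88 mV
ΔE = -85.88 − (-96.10) = 10.22 mV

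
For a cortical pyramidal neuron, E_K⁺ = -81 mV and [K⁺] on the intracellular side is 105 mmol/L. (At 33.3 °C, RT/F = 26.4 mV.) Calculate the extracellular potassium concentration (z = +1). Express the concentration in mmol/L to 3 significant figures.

4.88 mmol/L

Nernst: E = (26.4/1) · ln([out]/[in]), so ln([out]/[in]) = -81.0 × 1 / 26.4 = -3.0682.
[out]/[in] = e^(-3.0682) = 0.04651.
[out] = 0.04651 × 105 = 4.883 mmol/L.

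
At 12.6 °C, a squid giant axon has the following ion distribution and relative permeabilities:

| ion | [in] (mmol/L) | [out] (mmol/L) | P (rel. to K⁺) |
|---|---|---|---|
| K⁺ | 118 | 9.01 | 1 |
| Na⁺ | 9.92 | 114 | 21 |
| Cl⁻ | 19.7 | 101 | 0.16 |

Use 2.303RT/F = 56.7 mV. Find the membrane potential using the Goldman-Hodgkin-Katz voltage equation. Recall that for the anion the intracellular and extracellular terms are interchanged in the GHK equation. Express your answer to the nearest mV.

48 mV

Vm = 56.7 · log₁₀[(Σ P·[cation]ₒ + Σ P·[anion]ᵢ) / (Σ P·[cation]ᵢ + Σ P·[anion]ₒ)]
Numerator = 1×9.01 + 21×114 + 0.16×19.7 = 2406
Denominator = 1×118 + 21×9.92 + 0.16×101 = 342.5
Vm = 56.7 · log₁₀(7.0257) = 56.7 × (0.8467) = 48.01 mV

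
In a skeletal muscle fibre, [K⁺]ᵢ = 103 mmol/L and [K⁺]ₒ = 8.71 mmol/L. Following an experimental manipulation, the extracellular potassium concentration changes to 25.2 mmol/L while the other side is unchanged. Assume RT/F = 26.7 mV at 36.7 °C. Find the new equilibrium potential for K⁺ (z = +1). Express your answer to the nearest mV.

-38 mV

After the shift: [K⁺]_out = 25.2, [K⁺]_in = 103 mmol/L.
E_new = (26.7/1)·ln(25.2/103) = 26.70 · (-1.4079) = -37.59 mV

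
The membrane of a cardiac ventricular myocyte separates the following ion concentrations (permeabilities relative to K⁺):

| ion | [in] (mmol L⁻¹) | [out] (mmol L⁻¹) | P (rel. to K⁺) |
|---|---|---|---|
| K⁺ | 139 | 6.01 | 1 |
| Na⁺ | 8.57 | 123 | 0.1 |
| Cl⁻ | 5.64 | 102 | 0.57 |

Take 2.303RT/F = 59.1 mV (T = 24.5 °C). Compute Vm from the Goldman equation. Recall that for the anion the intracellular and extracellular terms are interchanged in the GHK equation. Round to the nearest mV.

-57 mV

Vm = 59.1 · log₁₀[(Σ P·[cation]ₒ + Σ P·[anion]ᵢ) / (Σ P·[cation]ᵢ + Σ P·[anion]ₒ)]
Numerator = 1×6.01 + 0.1×123 + 0.57×5.64 = 21.52
Denominator = 1×139 + 0.1×8.57 + 0.57×102 = 198
Vm = 59.1 · log₁₀(0.10871) = 59.1 × (-0.9637) = -56.96 mV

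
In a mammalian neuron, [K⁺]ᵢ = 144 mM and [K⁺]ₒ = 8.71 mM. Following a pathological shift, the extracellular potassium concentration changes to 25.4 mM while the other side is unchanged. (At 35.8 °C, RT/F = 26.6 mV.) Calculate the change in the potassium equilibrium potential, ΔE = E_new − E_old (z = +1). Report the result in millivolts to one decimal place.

28.5 mV

E_old = (26.6/1)·ln(8.71/144) = -74.62 mV
E_new = (26.6/1)·ln(25.4/144) = -46.15 mV
ΔE = -46.15 − (-74.62) = 28.47 mV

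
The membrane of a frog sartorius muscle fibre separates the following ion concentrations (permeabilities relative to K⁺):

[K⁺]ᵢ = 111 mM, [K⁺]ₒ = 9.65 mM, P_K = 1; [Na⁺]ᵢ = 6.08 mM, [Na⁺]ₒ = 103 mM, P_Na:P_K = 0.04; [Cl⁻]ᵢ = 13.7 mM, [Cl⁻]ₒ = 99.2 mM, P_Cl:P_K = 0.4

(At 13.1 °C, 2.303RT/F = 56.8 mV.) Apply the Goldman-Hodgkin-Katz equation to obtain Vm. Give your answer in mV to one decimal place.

-50.8 mV

Vm = 56.8 · log₁₀[(Σ P·[cation]ₒ + Σ P·[anion]ᵢ) / (Σ P·[cation]ᵢ + Σ P·[anion]ₒ)]
Numerator = 1×9.65 + 0.04×103 + 0.4×13.7 = 19.25
Denominator = 1×111 + 0.04×6.08 + 0.4×99.2 = 150.9
Vm = 56.8 · log₁₀(0.12755) = 56.8 × (-0.8943) = -50.80 mV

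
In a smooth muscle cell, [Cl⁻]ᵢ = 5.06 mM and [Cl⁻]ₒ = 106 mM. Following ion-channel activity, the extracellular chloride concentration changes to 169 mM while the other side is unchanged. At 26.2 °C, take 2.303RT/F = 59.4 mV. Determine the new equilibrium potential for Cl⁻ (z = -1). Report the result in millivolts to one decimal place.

After the shift: [Cl⁻]_out = 169, [Cl⁻]_in = 5.06 mM.
E_new = (59.4/-1)·log₁₀(169/5.06) = -59.40 · (1.5237) = -90.51 mV

-90.5 mV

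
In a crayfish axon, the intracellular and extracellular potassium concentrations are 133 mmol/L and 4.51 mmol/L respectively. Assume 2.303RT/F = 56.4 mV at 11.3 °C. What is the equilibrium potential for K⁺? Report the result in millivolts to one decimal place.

-82.9 mV

E = (56.4/z) · log₁₀([K⁺]_out/[K⁺]_in) with z = +1.
= (56.4/1) · log₁₀(4.51/133) = 56.40 · log₁₀(0.03391)
= 56.40 · (-1.4697) = -82.89 mV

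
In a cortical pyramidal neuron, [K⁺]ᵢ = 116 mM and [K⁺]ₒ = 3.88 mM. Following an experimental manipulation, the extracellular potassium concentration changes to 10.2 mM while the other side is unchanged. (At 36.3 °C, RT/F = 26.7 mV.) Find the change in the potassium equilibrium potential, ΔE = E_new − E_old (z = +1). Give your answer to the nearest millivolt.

26 mV

E_old = (26.7/1)·ln(3.88/116) = -90.72 mV
E_new = (26.7/1)·ln(10.2/116) = -64.91 mV
ΔE = -64.91 − (-90.72) = 25.81 mV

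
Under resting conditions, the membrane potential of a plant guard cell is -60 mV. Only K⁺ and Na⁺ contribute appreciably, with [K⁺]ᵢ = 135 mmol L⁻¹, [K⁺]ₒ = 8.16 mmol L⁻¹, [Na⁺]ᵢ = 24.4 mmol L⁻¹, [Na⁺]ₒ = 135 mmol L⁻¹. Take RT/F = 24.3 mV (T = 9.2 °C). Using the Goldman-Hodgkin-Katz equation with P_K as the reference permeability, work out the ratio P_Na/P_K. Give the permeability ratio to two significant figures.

Let α = P_Na/P_K. GHK: Vm = 24.3·ln[(Kₒ + α·Naₒ)/(Kᵢ + α·Naᵢ)].
e^(Vm/24.3) = e^(-60.0/24.3) = 0.084658
So 0.084658·(Kᵢ + α·Naᵢ) = Kₒ + α·Naₒ → α = (0.084658·135.0 − 8.16) / (135.0 − 0.084658·24.4)
α = (11.43 − 8.16) / (135.0 − 2.066) = 3.269/132.9 = 0.02459

0.025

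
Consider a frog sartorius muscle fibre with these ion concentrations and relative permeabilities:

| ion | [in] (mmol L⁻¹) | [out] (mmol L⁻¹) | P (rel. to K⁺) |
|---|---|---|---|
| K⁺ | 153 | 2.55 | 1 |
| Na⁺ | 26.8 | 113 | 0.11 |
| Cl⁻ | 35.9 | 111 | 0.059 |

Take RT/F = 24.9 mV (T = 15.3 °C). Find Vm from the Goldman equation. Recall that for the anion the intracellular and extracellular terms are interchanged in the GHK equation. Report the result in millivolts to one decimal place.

-56.1 mV

Vm = 24.9 · ln[(Σ P·[cation]ₒ + Σ P·[anion]ᵢ) / (Σ P·[cation]ᵢ + Σ P·[anion]ₒ)]
Numerator = 1×2.55 + 0.11×113 + 0.059×35.9 = 17.1
Denominator = 1×153 + 0.11×26.8 + 0.059×111 = 162.5
Vm = 24.9 · ln(0.10522) = 24.9 × (-2.2517) = -56.07 mV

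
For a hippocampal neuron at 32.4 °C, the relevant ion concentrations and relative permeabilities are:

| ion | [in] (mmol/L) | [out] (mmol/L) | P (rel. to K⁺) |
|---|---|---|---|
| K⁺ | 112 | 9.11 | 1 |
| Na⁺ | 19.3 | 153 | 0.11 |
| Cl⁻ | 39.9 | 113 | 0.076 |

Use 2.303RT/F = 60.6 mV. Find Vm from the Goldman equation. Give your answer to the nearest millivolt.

Vm = 60.6 · log₁₀[(Σ P·[cation]ₒ + Σ P·[anion]ᵢ) / (Σ P·[cation]ᵢ + Σ P·[anion]ₒ)]
Numerator = 1×9.11 + 0.11×153 + 0.076×39.9 = 28.97
Denominator = 1×112 + 0.11×19.3 + 0.076×113 = 122.7
Vm = 60.6 · log₁₀(0.2361) = 60.6 × (-0.6269) = -37.99 mV

-38 mV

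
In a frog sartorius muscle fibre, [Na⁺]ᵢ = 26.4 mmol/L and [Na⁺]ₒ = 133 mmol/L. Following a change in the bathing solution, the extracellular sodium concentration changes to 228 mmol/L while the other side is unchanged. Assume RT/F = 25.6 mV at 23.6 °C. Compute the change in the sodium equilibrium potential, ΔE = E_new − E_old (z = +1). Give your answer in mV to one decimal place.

E_old = (25.6/1)·ln(133/26.4) = 41.39 mV
E_new = (25.6/1)·ln(228/26.4) = 55.19 mV
ΔE = 55.19 − (41.39) = 13.80 mV

13.8 mV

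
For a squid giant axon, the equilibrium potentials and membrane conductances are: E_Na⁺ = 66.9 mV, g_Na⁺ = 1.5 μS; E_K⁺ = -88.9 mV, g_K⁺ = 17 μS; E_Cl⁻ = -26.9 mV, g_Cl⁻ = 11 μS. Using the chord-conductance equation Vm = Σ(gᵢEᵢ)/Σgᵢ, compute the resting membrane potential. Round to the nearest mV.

-58 mV

Σ gᵢEᵢ = 1.5·(66.9) + 17·(-88.9) + 11·(-26.9) = -1706.85
Σ gᵢ = 1.5 + 17 + 11 = 29.5
Vm = -1706.85 / 29.5 = -57.86 mV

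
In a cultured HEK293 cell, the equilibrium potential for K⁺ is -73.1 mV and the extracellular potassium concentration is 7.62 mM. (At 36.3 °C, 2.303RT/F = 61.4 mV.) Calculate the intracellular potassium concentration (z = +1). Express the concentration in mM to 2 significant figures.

Nernst: E = (61.4/1) · log₁₀([out]/[in]), so log₁₀([out]/[in]) = -73.1 × 1 / 61.4 = -1.1906.
[out]/[in] = 10^(-1.1906) = 0.06448.
[in] = 7.62 / 0.06448 = 118.2 mM.

120 mM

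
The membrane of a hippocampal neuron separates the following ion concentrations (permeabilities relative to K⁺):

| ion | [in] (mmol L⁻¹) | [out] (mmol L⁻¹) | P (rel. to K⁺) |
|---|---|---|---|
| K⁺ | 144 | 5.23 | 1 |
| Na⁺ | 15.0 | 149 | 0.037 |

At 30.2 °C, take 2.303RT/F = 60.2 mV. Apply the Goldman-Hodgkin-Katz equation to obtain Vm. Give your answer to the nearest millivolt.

-68 mV

Vm = 60.2 · log₁₀[(Σ P·[cation]ₒ + Σ P·[anion]ᵢ) / (Σ P·[cation]ᵢ + Σ P·[anion]ₒ)]
Numerator = 1×5.23 + 0.037×149 = 10.74
Denominator = 1×144 + 0.037×15.0 = 144.6
Vm = 60.2 · log₁₀(0.074318) = 60.2 × (-1.1289) = -67.96 mV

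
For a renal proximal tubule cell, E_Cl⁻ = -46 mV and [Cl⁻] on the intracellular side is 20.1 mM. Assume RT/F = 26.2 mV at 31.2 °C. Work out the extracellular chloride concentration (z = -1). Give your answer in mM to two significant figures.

Nernst: E = (26.2/-1) · ln([out]/[in]), so ln([out]/[in]) = -46.0 × -1 / 26.2 = 1.7557.
[out]/[in] = e^(1.7557) = 5.788.
[out] = 5.788 × 20.1 = 116.3 mM.

120 mM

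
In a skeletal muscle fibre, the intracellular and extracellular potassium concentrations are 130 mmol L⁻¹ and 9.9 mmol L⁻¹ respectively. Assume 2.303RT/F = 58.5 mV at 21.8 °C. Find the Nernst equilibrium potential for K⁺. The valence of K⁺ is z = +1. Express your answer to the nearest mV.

E = (58.5/z) · log₁₀([K⁺]_out/[K⁺]_in) with z = +1.
= (58.5/1) · log₁₀(9.9/130) = 58.50 · log₁₀(0.07615)
= 58.50 · (-1.1183) = -65.42 mV

-65 mV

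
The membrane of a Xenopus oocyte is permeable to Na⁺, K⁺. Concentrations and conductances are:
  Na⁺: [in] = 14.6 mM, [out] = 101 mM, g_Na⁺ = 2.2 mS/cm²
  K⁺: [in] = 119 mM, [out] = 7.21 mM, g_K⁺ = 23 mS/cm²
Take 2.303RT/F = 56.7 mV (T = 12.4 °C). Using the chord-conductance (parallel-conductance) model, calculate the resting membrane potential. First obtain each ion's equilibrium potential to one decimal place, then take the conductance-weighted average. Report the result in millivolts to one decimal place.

E_Na⁺ = (56.7/1)·log₁₀(101/14.6) = 47.6 mV
E_K⁺ = (56.7/1)·log₁₀(7.21/119) = -69.0 mV
Vm = (Σ gᵢEᵢ)/(Σ gᵢ) = (2.2·47.6 + 23·-69.0) / (2.2 + 23)
= -1482.28 / 25.2 = -58.82 mV

-58.8 mV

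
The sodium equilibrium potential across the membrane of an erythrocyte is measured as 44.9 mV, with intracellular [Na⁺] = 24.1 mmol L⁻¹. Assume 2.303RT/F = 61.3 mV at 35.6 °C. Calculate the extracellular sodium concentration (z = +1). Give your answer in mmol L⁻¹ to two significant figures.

130 mmol L⁻¹

Nernst: E = (61.3/1) · log₁₀([out]/[in]), so log₁₀([out]/[in]) = 44.9 × 1 / 61.3 = 0.7325.
[out]/[in] = 10^(0.7325) = 5.401.
[out] = 5.401 × 24.1 = 130.2 mmol L⁻¹.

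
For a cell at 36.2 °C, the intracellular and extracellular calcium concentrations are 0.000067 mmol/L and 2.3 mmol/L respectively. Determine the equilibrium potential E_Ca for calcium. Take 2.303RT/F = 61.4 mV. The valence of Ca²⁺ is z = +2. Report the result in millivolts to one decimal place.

139.2 mV

E = (61.4/z) · log₁₀([Ca²⁺]_out/[Ca²⁺]_in) with z = +2.
= (61.4/2) · log₁₀(2.3/0.000067) = 30.70 · log₁₀(3.433e+04)
= 30.70 · (4.5357) = 139.24 mV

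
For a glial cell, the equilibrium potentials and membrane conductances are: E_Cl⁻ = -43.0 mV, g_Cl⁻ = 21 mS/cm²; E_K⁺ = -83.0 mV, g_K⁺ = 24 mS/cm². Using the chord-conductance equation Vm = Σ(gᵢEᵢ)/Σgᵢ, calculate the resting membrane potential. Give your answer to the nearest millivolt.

Σ gᵢEᵢ = 21·(-43.0) + 24·(-83.0) = -2895.00
Σ gᵢ = 21 + 24 = 45
Vm = -2895.00 / 45 = -64.33 mV

-64 mV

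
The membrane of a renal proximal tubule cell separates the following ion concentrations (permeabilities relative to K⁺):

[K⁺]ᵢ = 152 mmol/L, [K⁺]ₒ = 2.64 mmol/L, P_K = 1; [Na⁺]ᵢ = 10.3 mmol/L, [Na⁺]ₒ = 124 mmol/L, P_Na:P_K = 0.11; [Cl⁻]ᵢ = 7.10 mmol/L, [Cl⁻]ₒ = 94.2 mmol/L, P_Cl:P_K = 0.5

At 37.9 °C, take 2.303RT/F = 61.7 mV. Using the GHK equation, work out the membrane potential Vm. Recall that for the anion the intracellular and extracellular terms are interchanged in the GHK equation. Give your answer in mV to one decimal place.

Vm = 61.7 · log₁₀[(Σ P·[cation]ₒ + Σ P·[anion]ᵢ) / (Σ P·[cation]ᵢ + Σ P·[anion]ₒ)]
Numerator = 1×2.64 + 0.11×124 + 0.5×7.10 = 19.83
Denominator = 1×152 + 0.11×10.3 + 0.5×94.2 = 200.2
Vm = 61.7 · log₁₀(0.099035) = 61.7 × (-1.0042) = -61.96 mV

-62.0 mV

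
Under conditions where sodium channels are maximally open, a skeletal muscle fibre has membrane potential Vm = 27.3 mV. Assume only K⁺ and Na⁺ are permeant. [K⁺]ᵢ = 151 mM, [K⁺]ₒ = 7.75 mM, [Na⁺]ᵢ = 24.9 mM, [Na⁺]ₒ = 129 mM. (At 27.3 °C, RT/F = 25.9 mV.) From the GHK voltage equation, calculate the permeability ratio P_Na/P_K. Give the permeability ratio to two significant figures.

7.4

Let α = P_Na/P_K. GHK: Vm = 25.9·ln[(Kₒ + α·Naₒ)/(Kᵢ + α·Naᵢ)].
e^(Vm/25.9) = e^(27.3/25.9) = 2.8693
So 2.8693·(Kᵢ + α·Naᵢ) = Kₒ + α·Naₒ → α = (2.8693·151.0 − 7.75) / (129.0 − 2.8693·24.9)
α = (433.3 − 7.75) / (129.0 − 71.44) = 425.5/57.56 = 7.393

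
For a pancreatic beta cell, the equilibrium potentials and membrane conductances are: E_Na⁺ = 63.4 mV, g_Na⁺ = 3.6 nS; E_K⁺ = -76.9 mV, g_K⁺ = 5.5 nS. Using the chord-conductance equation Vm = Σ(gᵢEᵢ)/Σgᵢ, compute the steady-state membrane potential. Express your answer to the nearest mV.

-21 mV

Σ gᵢEᵢ = 3.6·(63.4) + 5.5·(-76.9) = -194.71
Σ gᵢ = 3.6 + 5.5 = 9.1
Vm = -194.71 / 9.1 = -21.40 mV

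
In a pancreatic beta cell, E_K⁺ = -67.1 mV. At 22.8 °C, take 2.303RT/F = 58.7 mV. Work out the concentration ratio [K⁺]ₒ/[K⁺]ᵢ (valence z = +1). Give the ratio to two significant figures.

log₁₀([out]/[in]) = E·z/(58.7) = -67.1 × 1 / 58.7 = -1.1431
[out]/[in] = 10^(-1.1431) = 0.07193

0.072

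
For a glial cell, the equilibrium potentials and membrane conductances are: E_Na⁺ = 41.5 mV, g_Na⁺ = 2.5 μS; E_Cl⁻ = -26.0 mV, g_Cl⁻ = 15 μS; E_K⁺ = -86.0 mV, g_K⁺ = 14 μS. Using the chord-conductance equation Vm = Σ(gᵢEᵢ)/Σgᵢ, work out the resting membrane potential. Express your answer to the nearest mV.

-47 mV

Σ gᵢEᵢ = 2.5·(41.5) + 15·(-26.0) + 14·(-86.0) = -1490.25
Σ gᵢ = 2.5 + 15 + 14 = 31.5
Vm = -1490.25 / 31.5 = -47.31 mV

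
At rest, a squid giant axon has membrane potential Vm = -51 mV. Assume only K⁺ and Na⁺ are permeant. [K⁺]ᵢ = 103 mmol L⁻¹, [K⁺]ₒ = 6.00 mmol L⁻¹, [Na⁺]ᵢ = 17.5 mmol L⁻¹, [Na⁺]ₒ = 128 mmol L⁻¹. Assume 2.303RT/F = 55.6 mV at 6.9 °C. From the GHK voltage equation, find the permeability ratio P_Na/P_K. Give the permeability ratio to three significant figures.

Let α = P_Na/P_K. GHK: Vm = 55.6·log₁₀[(Kₒ + α·Naₒ)/(Kᵢ + α·Naᵢ)].
10^(Vm/55.6) = 10^(-51.0/55.6) = 0.12099
So 0.12099·(Kᵢ + α·Naᵢ) = Kₒ + α·Naₒ → α = (0.12099·103.0 − 6.0) / (128.0 − 0.12099·17.5)
α = (12.46 − 6.0) / (128.0 − 2.117) = 6.462/125.9 = 0.05133

0.0513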